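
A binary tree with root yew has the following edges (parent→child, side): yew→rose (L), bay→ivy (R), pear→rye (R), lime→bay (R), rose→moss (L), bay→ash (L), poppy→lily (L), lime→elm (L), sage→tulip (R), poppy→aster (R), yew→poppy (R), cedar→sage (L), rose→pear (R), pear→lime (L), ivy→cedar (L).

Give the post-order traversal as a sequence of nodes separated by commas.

Post-order visits the left subtree, then the right subtree, then the node.
At yew: go left to rose.
  At rose: go left to moss.
    moss is a leaf — visit moss.
  At rose: go right to pear.
    At pear: go left to lime.
      At lime: go left to elm.
        elm is a leaf — visit elm.
      At lime: go right to bay.
        At bay: go left to ash.
          ash is a leaf — visit ash.
        At bay: go right to ivy.
          At ivy: go left to cedar.
            At cedar: go left to sage.
              At sage: no left child.
              At sage: go right to tulip.
                tulip is a leaf — visit tulip.
              Visit sage.
            At cedar: no right child.
            Visit cedar.
          At ivy: no right child.
          Visit ivy.
        Visit bay.
      Visit lime.
    At pear: go right to rye.
      rye is a leaf — visit rye.
    Visit pear.
  Visit rose.
At yew: go right to poppy.
  At poppy: go left to lily.
    lily is a leaf — visit lily.
  At poppy: go right to aster.
    aster is a leaf — visit aster.
  Visit poppy.
Visit yew.

moss, elm, ash, tulip, sage, cedar, ivy, bay, lime, rye, pear, rose, lily, aster, poppy, yew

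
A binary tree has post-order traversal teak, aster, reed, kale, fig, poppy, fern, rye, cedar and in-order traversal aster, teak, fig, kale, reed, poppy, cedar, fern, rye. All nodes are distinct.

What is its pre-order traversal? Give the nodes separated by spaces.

The last element of post-order is the root; it splits in-order into left and right subtrees.
Root cedar: left subtree has 6 nodes {aster, teak, fig, kale, reed, poppy}, right has 2 {fern, rye}.
  Root poppy: left subtree has 5 nodes {aster, teak, fig, kale, reed}, right has 0 { }.
    Root fig: left subtree has 2 nodes {aster, teak}, right has 2 {kale, reed}.
      Root aster: left subtree has 0 nodes { }, right has 1 {teak}.
      Root kale: left subtree has 0 nodes { }, right has 1 {reed}.
  Root rye: left subtree has 1 node {fern}, right has 0 { }.

cedar poppy fig aster teak kale reed rye fern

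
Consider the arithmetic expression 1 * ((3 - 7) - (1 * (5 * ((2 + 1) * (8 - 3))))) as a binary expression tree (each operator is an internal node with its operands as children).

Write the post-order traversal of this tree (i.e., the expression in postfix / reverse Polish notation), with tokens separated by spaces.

Post-order on an expression tree gives postfix notation: for each operator, emit left operand, right operand, then the operator.

1 3 7 - 1 5 2 1 + 8 3 - * * * - *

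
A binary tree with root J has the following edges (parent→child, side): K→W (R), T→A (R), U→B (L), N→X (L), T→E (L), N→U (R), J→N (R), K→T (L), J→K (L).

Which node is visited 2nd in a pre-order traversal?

Pre-order visits the node, then its left subtree, then its right subtree.
Visit J.
At J: go left to K.
  Visit K.
  At K: go left to T.
    Visit T.
    At T: go left to E.
      E is a leaf — visit E.
    At T: go right to A.
      A is a leaf — visit A.
  At K: go right to W.
    W is a leaf — visit W.
At J: go right to N.
  Visit N.
  At N: go left to X.
    X is a leaf — visit X.
  At N: go right to U.
    Visit U.
    At U: go left to B.
      B is a leaf — visit B.
    At U: no right child.
Full pre-order sequence: J, K, T, E, A, W, N, X, U, B.

K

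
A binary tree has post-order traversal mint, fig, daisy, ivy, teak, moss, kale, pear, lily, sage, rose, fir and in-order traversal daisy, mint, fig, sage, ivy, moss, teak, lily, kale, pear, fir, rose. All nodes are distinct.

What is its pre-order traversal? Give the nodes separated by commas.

fir, sage, daisy, fig, mint, lily, moss, ivy, teak, pear, kale, rose

The last element of post-order is the root; it splits in-order into left and right subtrees.
Root fir: left subtree has 10 nodes {daisy, mint, fig, sage, ivy, moss, teak, lily, kale, pear}, right has 1 {rose}.
  Root sage: left subtree has 3 nodes {daisy, mint, fig}, right has 6 {ivy, moss, teak, lily, kale, pear}.
    Root daisy: left subtree has 0 nodes { }, right has 2 {mint, fig}.
      Root fig: left subtree has 1 node {mint}, right has 0 { }.
    Root lily: left subtree has 3 nodes {ivy, moss, teak}, right has 2 {kale, pear}.
      Root moss: left subtree has 1 node {ivy}, right has 1 {teak}.
      Root pear: left subtree has 1 node {kale}, right has 0 { }.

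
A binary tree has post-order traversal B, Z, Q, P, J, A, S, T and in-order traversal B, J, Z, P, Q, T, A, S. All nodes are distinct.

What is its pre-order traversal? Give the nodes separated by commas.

T, J, B, P, Z, Q, S, A

The last element of post-order is the root; it splits in-order into left and right subtrees.
Root T: left subtree has 5 nodes {B, J, Z, P, Q}, right has 2 {A, S}.
  Root J: left subtree has 1 node {B}, right has 3 {Z, P, Q}.
    Root P: left subtree has 1 node {Z}, right has 1 {Q}.
  Root S: left subtree has 1 node {A}, right has 0 { }.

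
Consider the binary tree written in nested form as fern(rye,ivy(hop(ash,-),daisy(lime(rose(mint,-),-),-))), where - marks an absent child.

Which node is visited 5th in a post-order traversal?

rose

Post-order visits the left subtree, then the right subtree, then the node.
At fern: go left to rye.
  rye is a leaf — visit rye.
At fern: go right to ivy.
  At ivy: go left to hop.
    At hop: go left to ash.
      ash is a leaf — visit ash.
    At hop: no right child.
    Visit hop.
  At ivy: go right to daisy.
    At daisy: go left to lime.
      At lime: go left to rose.
        At rose: go left to mint.
          mint is a leaf — visit mint.
        At rose: no right child.
        Visit rose.
      At lime: no right child.
      Visit lime.
    At daisy: no right child.
    Visit daisy.
  Visit ivy.
Visit fern.
Full post-order sequence: rye, ash, hop, mint, rose, lime, daisy, ivy, fern.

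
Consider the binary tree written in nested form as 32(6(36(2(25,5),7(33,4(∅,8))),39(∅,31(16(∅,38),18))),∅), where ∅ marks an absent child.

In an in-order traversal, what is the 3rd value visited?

5

In-order visits the left subtree, then the node, then the right subtree.
At 32: go left to 6.
  At 6: go left to 36.
    At 36: go left to 2.
      At 2: go left to 25.
        25 is a leaf — visit 25.
      Visit 2.
      At 2: go right to 5.
        5 is a leaf — visit 5.
    Visit 36.
    At 36: go right to 7.
      At 7: go left to 33.
        33 is a leaf — visit 33.
      Visit 7.
      At 7: go right to 4.
        At 4: no left child.
        Visit 4.
        At 4: go right to 8.
          8 is a leaf — visit 8.
  Visit 6.
  At 6: go right to 39.
    At 39: no left child.
    Visit 39.
    At 39: go right to 31.
      At 31: go left to 16.
        At 16: no left child.
        Visit 16.
        At 16: go right to 38.
          38 is a leaf — visit 38.
      Visit 31.
      At 31: go right to 18.
        18 is a leaf — visit 18.
Visit 32.
At 32: no right child.
Full in-order sequence: 25, 2, 5, 36, 33, 7, 4, 8, 6, 39, 16, 38, 31, 18, 32.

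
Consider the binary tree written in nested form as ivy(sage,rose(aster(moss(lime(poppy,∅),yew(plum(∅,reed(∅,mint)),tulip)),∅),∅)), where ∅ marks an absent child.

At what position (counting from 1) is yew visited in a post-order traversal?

8

Post-order visits the left subtree, then the right subtree, then the node.
At ivy: go left to sage.
  sage is a leaf — visit sage.
At ivy: go right to rose.
  At rose: go left to aster.
    At aster: go left to moss.
      At moss: go left to lime.
        At lime: go left to poppy.
          poppy is a leaf — visit poppy.
        At lime: no right child.
        Visit lime.
      At moss: go right to yew.
        At yew: go left to plum.
          At plum: no left child.
          At plum: go right to reed.
            At reed: no left child.
            At reed: go right to mint.
              mint is a leaf — visit mint.
            Visit reed.
          Visit plum.
        At yew: go right to tulip.
          tulip is a leaf — visit tulip.
        Visit yew.
      Visit moss.
    At aster: no right child.
    Visit aster.
  At rose: no right child.
  Visit rose.
Visit ivy.
Full post-order sequence: sage, poppy, lime, mint, reed, plum, tulip, yew, moss, aster, rose, ivy.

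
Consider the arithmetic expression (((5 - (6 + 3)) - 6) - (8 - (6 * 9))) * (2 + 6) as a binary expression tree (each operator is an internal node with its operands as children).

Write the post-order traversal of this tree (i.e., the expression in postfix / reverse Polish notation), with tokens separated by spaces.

5 6 3 + - 6 - 8 6 9 * - - 2 6 + *

Post-order on an expression tree gives postfix notation: for each operator, emit left operand, right operand, then the operator.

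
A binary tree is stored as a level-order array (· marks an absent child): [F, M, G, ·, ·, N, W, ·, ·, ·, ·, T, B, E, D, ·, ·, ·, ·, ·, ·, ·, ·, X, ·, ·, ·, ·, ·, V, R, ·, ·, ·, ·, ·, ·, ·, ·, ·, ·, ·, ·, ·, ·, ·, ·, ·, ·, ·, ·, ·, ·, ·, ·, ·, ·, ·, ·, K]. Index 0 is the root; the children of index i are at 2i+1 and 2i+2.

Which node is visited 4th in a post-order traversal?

Post-order visits the left subtree, then the right subtree, then the node.
At F: go left to M.
  M is a leaf — visit M.
At F: go right to G.
  At G: go left to N.
    At N: go left to T.
      At T: go left to X.
        X is a leaf — visit X.
      At T: no right child.
      Visit T.
    At N: go right to B.
      B is a leaf — visit B.
    Visit N.
  At G: go right to W.
    At W: go left to E.
      E is a leaf — visit E.
    At W: go right to D.
      At D: go left to V.
        At V: go left to K.
          K is a leaf — visit K.
        At V: no right child.
        Visit V.
      At D: go right to R.
        R is a leaf — visit R.
      Visit D.
    Visit W.
  Visit G.
Visit F.
Full post-order sequence: M, X, T, B, N, E, K, V, R, D, W, G, F.

B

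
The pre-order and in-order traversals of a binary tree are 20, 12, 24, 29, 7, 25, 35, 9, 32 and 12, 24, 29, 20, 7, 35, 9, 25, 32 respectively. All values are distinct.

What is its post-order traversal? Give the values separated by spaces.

The first element of pre-order is the root; it splits in-order into left and right subtrees.
Root 20: left subtree has 3 nodes {12, 24, 29}, right has 5 {7, 35, 9, 25, 32}.
  Root 12: left subtree has 0 nodes { }, right has 2 {24, 29}.
    Root 24: left subtree has 0 nodes { }, right has 1 {29}.
  Root 7: left subtree has 0 nodes { }, right has 4 {35, 9, 25, 32}.
    Root 25: left subtree has 2 nodes {35, 9}, right has 1 {32}.
      Root 35: left subtree has 0 nodes { }, right has 1 {9}.

29 24 12 9 35 32 25 7 20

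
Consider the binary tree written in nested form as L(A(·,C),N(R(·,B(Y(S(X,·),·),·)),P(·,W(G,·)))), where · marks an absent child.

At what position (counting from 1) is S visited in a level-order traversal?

11

Level-order visits nodes level by level from the root, left to right within each level.
Level 0: L
Level 1: A, N
Level 2: C, R, P
Level 3: B, W
Level 4: Y, G
Level 5: S
Level 6: X
Full level-order sequence: L, A, N, C, R, P, B, W, Y, G, S, X.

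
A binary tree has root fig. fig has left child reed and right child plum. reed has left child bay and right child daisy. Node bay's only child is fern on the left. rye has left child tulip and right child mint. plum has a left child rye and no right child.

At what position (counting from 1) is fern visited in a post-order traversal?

1

Post-order visits the left subtree, then the right subtree, then the node.
At fig: go left to reed.
  At reed: go left to bay.
    At bay: go left to fern.
      fern is a leaf — visit fern.
    At bay: no right child.
    Visit bay.
  At reed: go right to daisy.
    daisy is a leaf — visit daisy.
  Visit reed.
At fig: go right to plum.
  At plum: go left to rye.
    At rye: go left to tulip.
      tulip is a leaf — visit tulip.
    At rye: go right to mint.
      mint is a leaf — visit mint.
    Visit rye.
  At plum: no right child.
  Visit plum.
Visit fig.
Full post-order sequence: fern, bay, daisy, reed, tulip, mint, rye, plum, fig.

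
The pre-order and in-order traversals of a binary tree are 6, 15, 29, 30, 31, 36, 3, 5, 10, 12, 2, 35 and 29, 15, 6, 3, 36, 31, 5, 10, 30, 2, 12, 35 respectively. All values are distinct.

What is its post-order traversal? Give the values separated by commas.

29, 15, 3, 36, 10, 5, 31, 2, 35, 12, 30, 6

The first element of pre-order is the root; it splits in-order into left and right subtrees.
Root 6: left subtree has 2 nodes {29, 15}, right has 9 {3, 36, 31, 5, 10, 30, 2, 12, 35}.
  Root 15: left subtree has 1 node {29}, right has 0 { }.
  Root 30: left subtree has 5 nodes {3, 36, 31, 5, 10}, right has 3 {2, 12, 35}.
    Root 31: left subtree has 2 nodes {3, 36}, right has 2 {5, 10}.
      Root 36: left subtree has 1 node {3}, right has 0 { }.
      Root 5: left subtree has 0 nodes { }, right has 1 {10}.
    Root 12: left subtree has 1 node {2}, right has 1 {35}.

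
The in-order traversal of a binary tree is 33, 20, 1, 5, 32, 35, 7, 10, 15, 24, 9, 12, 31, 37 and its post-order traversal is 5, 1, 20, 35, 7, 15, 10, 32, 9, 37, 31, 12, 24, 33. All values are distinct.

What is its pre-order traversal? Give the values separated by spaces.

33 24 32 20 1 5 10 7 35 15 12 9 31 37

The last element of post-order is the root; it splits in-order into left and right subtrees.
Root 33: left subtree has 0 nodes { }, right has 13 {20, 1, 5, 32, 35, 7, 10, 15, 24, 9, 12, 31, 37}.
  Root 24: left subtree has 8 nodes {20, 1, 5, 32, 35, 7, 10, 15}, right has 4 {9, 12, 31, 37}.
    Root 32: left subtree has 3 nodes {20, 1, 5}, right has 4 {35, 7, 10, 15}.
      Root 20: left subtree has 0 nodes { }, right has 2 {1, 5}.
        Root 1: left subtree has 0 nodes { }, right has 1 {5}.
      Root 10: left subtree has 2 nodes {35, 7}, right has 1 {15}.
        Root 7: left subtree has 1 node {35}, right has 0 { }.
    Root 12: left subtree has 1 node {9}, right has 2 {31, 37}.
      Root 31: left subtree has 0 nodes { }, right has 1 {37}.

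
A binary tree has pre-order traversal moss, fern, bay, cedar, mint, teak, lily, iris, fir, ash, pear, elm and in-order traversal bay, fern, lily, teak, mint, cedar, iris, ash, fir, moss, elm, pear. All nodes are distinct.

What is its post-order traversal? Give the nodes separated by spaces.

bay lily teak mint ash fir iris cedar fern elm pear moss

The first element of pre-order is the root; it splits in-order into left and right subtrees.
Root moss: left subtree has 9 nodes {bay, fern, lily, teak, mint, cedar, iris, ash, fir}, right has 2 {elm, pear}.
  Root fern: left subtree has 1 node {bay}, right has 7 {lily, teak, mint, cedar, iris, ash, fir}.
    Root cedar: left subtree has 3 nodes {lily, teak, mint}, right has 3 {iris, ash, fir}.
      Root mint: left subtree has 2 nodes {lily, teak}, right has 0 { }.
        Root teak: left subtree has 1 node {lily}, right has 0 { }.
      Root iris: left subtree has 0 nodes { }, right has 2 {ash, fir}.
        Root fir: left subtree has 1 node {ash}, right has 0 { }.
  Root pear: left subtree has 1 node {elm}, right has 0 { }.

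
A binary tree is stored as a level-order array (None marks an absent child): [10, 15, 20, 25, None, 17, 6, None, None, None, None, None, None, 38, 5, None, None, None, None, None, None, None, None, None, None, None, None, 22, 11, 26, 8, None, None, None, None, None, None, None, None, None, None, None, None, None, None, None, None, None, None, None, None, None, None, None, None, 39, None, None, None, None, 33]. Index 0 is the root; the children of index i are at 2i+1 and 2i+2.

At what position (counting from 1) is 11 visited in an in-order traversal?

9

In-order visits the left subtree, then the node, then the right subtree.
At 10: go left to 15.
  At 15: go left to 25.
    25 is a leaf — visit 25.
  Visit 15.
  At 15: no right child.
Visit 10.
At 10: go right to 20.
  At 20: go left to 17.
    17 is a leaf — visit 17.
  Visit 20.
  At 20: go right to 6.
    At 6: go left to 38.
      At 38: go left to 22.
        At 22: go left to 39.
          39 is a leaf — visit 39.
        Visit 22.
        At 22: no right child.
      Visit 38.
      At 38: go right to 11.
        11 is a leaf — visit 11.
    Visit 6.
    At 6: go right to 5.
      At 5: go left to 26.
        At 26: no left child.
        Visit 26.
        At 26: go right to 33.
          33 is a leaf — visit 33.
      Visit 5.
      At 5: go right to 8.
        8 is a leaf — visit 8.
Full in-order sequence: 25, 15, 10, 17, 20, 39, 22, 38, 11, 6, 26, 33, 5, 8.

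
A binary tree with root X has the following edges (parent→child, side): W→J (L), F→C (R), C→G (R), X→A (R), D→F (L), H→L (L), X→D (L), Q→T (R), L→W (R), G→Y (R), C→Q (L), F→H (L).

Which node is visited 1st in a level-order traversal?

Level-order visits nodes level by level from the root, left to right within each level.
Level 0: X
Level 1: D, A
Level 2: F
Level 3: H, C
Level 4: L, Q, G
Level 5: W, T, Y
Level 6: J
Full level-order sequence: X, D, A, F, H, C, L, Q, G, W, T, Y, J.

X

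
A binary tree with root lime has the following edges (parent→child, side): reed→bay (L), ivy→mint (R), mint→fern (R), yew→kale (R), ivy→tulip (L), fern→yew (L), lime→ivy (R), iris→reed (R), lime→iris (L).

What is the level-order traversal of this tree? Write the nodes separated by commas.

Level-order visits nodes level by level from the root, left to right within each level.
Level 0: lime
Level 1: iris, ivy
Level 2: reed, tulip, mint
Level 3: bay, fern
Level 4: yew
Level 5: kale

lime, iris, ivy, reed, tulip, mint, bay, fern, yew, kale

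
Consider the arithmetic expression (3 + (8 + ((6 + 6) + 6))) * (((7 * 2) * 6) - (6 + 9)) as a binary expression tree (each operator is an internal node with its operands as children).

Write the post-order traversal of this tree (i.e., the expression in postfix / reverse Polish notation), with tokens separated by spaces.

3 8 6 6 + 6 + + + 7 2 * 6 * 6 9 + - *

Post-order on an expression tree gives postfix notation: for each operator, emit left operand, right operand, then the operator.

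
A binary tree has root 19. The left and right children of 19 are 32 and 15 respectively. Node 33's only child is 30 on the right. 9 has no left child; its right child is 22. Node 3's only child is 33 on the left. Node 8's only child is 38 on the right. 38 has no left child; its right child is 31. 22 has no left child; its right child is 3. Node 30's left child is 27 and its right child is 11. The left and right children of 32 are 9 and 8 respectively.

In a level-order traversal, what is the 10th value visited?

33

Level-order visits nodes level by level from the root, left to right within each level.
Level 0: 19
Level 1: 32, 15
Level 2: 9, 8
Level 3: 22, 38
Level 4: 3, 31
Level 5: 33
Level 6: 30
Level 7: 27, 11
Full level-order sequence: 19, 32, 15, 9, 8, 22, 38, 3, 31, 33, 30, 27, 11.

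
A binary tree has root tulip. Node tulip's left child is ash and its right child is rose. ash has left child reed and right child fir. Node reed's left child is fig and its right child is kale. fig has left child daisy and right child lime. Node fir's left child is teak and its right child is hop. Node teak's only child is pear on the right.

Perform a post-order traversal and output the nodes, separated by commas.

Post-order visits the left subtree, then the right subtree, then the node.
At tulip: go left to ash.
  At ash: go left to reed.
    At reed: go left to fig.
      At fig: go left to daisy.
        daisy is a leaf — visit daisy.
      At fig: go right to lime.
        lime is a leaf — visit lime.
      Visit fig.
    At reed: go right to kale.
      kale is a leaf — visit kale.
    Visit reed.
  At ash: go right to fir.
    At fir: go left to teak.
      At teak: no left child.
      At teak: go right to pear.
        pear is a leaf — visit pear.
      Visit teak.
    At fir: go right to hop.
      hop is a leaf — visit hop.
    Visit fir.
  Visit ash.
At tulip: go right to rose.
  rose is a leaf — visit rose.
Visit tulip.

daisy, lime, fig, kale, reed, pear, teak, hop, fir, ash, rose, tulip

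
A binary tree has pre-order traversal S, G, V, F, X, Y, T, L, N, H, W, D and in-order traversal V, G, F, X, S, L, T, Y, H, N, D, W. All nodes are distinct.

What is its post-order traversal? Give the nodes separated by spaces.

V X F G L T H D W N Y S

The first element of pre-order is the root; it splits in-order into left and right subtrees.
Root S: left subtree has 4 nodes {V, G, F, X}, right has 7 {L, T, Y, H, N, D, W}.
  Root G: left subtree has 1 node {V}, right has 2 {F, X}.
    Root F: left subtree has 0 nodes { }, right has 1 {X}.
  Root Y: left subtree has 2 nodes {L, T}, right has 4 {H, N, D, W}.
    Root T: left subtree has 1 node {L}, right has 0 { }.
    Root N: left subtree has 1 node {H}, right has 2 {D, W}.
      Root W: left subtree has 1 node {D}, right has 0 { }.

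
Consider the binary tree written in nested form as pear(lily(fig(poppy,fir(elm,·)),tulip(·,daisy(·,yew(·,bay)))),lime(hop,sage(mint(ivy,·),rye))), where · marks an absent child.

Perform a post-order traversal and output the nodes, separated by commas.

Post-order visits the left subtree, then the right subtree, then the node.
At pear: go left to lily.
  At lily: go left to fig.
    At fig: go left to poppy.
      poppy is a leaf — visit poppy.
    At fig: go right to fir.
      At fir: go left to elm.
        elm is a leaf — visit elm.
      At fir: no right child.
      Visit fir.
    Visit fig.
  At lily: go right to tulip.
    At tulip: no left child.
    At tulip: go right to daisy.
      At daisy: no left child.
      At daisy: go right to yew.
        At yew: no left child.
        At yew: go right to bay.
          bay is a leaf — visit bay.
        Visit yew.
      Visit daisy.
    Visit tulip.
  Visit lily.
At pear: go right to lime.
  At lime: go left to hop.
    hop is a leaf — visit hop.
  At lime: go right to sage.
    At sage: go left to mint.
      At mint: go left to ivy.
        ivy is a leaf — visit ivy.
      At mint: no right child.
      Visit mint.
    At sage: go right to rye.
      rye is a leaf — visit rye.
    Visit sage.
  Visit lime.
Visit pear.

poppy, elm, fir, fig, bay, yew, daisy, tulip, lily, hop, ivy, mint, rye, sage, lime, pear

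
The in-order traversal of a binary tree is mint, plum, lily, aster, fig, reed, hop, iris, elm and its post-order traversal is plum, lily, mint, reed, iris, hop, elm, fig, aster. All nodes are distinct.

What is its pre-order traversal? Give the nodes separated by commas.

aster, mint, lily, plum, fig, elm, hop, reed, iris

The last element of post-order is the root; it splits in-order into left and right subtrees.
Root aster: left subtree has 3 nodes {mint, plum, lily}, right has 5 {fig, reed, hop, iris, elm}.
  Root mint: left subtree has 0 nodes { }, right has 2 {plum, lily}.
    Root lily: left subtree has 1 node {plum}, right has 0 { }.
  Root fig: left subtree has 0 nodes { }, right has 4 {reed, hop, iris, elm}.
    Root elm: left subtree has 3 nodes {reed, hop, iris}, right has 0 { }.
      Root hop: left subtree has 1 node {reed}, right has 1 {iris}.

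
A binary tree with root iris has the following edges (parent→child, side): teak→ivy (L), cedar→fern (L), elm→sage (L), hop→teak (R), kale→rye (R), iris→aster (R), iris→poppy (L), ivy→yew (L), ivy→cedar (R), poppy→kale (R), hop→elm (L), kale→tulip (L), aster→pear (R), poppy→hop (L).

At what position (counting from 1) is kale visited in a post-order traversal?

Post-order visits the left subtree, then the right subtree, then the node.
At iris: go left to poppy.
  At poppy: go left to hop.
    At hop: go left to elm.
      At elm: go left to sage.
        sage is a leaf — visit sage.
      At elm: no right child.
      Visit elm.
    At hop: go right to teak.
      At teak: go left to ivy.
        At ivy: go left to yew.
          yew is a leaf — visit yew.
        At ivy: go right to cedar.
          At cedar: go left to fern.
            fern is a leaf — visit fern.
          At cedar: no right child.
          Visit cedar.
        Visit ivy.
      At teak: no right child.
      Visit teak.
    Visit hop.
  At poppy: go right to kale.
    At kale: go left to tulip.
      tulip is a leaf — visit tulip.
    At kale: go right to rye.
      rye is a leaf — visit rye.
    Visit kale.
  Visit poppy.
At iris: go right to aster.
  At aster: no left child.
  At aster: go right to pear.
    pear is a leaf — visit pear.
  Visit aster.
Visit iris.
Full post-order sequence: sage, elm, yew, fern, cedar, ivy, teak, hop, tulip, rye, kale, poppy, pear, aster, iris.

11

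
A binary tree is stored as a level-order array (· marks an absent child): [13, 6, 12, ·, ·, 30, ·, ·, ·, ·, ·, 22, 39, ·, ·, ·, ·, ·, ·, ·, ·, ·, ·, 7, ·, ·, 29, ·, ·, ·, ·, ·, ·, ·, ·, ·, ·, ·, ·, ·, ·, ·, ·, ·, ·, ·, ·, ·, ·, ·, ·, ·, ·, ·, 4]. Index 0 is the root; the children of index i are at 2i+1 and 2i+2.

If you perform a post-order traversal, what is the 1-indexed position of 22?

3

Post-order visits the left subtree, then the right subtree, then the node.
At 13: go left to 6.
  6 is a leaf — visit 6.
At 13: go right to 12.
  At 12: go left to 30.
    At 30: go left to 22.
      At 22: go left to 7.
        7 is a leaf — visit 7.
      At 22: no right child.
      Visit 22.
    At 30: go right to 39.
      At 39: no left child.
      At 39: go right to 29.
        At 29: no left child.
        At 29: go right to 4.
          4 is a leaf — visit 4.
        Visit 29.
      Visit 39.
    Visit 30.
  At 12: no right child.
  Visit 12.
Visit 13.
Full post-order sequence: 6, 7, 22, 4, 29, 39, 30, 12, 13.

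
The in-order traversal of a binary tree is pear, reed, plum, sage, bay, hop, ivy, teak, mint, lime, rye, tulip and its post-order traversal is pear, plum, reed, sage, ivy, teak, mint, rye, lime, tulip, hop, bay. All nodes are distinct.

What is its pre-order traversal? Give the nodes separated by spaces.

The last element of post-order is the root; it splits in-order into left and right subtrees.
Root bay: left subtree has 4 nodes {pear, reed, plum, sage}, right has 7 {hop, ivy, teak, mint, lime, rye, tulip}.
  Root sage: left subtree has 3 nodes {pear, reed, plum}, right has 0 { }.
    Root reed: left subtree has 1 node {pear}, right has 1 {plum}.
  Root hop: left subtree has 0 nodes { }, right has 6 {ivy, teak, mint, lime, rye, tulip}.
    Root tulip: left subtree has 5 nodes {ivy, teak, mint, lime, rye}, right has 0 { }.
      Root lime: left subtree has 3 nodes {ivy, teak, mint}, right has 1 {rye}.
        Root mint: left subtree has 2 nodes {ivy, teak}, right has 0 { }.
          Root teak: left subtree has 1 node {ivy}, right has 0 { }.

bay sage reed pear plum hop tulip lime mint teak ivy rye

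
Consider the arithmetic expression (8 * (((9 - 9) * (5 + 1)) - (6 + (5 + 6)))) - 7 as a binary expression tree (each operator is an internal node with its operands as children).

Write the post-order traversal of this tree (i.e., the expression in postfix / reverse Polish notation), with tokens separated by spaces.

8 9 9 - 5 1 + * 6 5 6 + + - * 7 -

Post-order on an expression tree gives postfix notation: for each operator, emit left operand, right operand, then the operator.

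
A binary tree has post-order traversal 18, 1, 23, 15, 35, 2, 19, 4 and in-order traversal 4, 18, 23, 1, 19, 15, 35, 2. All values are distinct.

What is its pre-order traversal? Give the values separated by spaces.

4 19 23 18 1 2 35 15

The last element of post-order is the root; it splits in-order into left and right subtrees.
Root 4: left subtree has 0 nodes { }, right has 7 {18, 23, 1, 19, 15, 35, 2}.
  Root 19: left subtree has 3 nodes {18, 23, 1}, right has 3 {15, 35, 2}.
    Root 23: left subtree has 1 node {18}, right has 1 {1}.
    Root 2: left subtree has 2 nodes {15, 35}, right has 0 { }.
      Root 35: left subtree has 1 node {15}, right has 0 { }.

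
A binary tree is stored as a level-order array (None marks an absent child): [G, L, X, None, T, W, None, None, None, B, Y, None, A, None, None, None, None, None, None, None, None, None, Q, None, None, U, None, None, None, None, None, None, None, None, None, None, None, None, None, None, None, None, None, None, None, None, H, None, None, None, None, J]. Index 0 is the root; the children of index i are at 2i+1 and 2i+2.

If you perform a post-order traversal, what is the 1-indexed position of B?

Post-order visits the left subtree, then the right subtree, then the node.
At G: go left to L.
  At L: no left child.
  At L: go right to T.
    At T: go left to B.
      B is a leaf — visit B.
    At T: go right to Y.
      At Y: no left child.
      At Y: go right to Q.
        At Q: no left child.
        At Q: go right to H.
          H is a leaf — visit H.
        Visit Q.
      Visit Y.
    Visit T.
  Visit L.
At G: go right to X.
  At X: go left to W.
    At W: no left child.
    At W: go right to A.
      At A: go left to U.
        At U: go left to J.
          J is a leaf — visit J.
        At U: no right child.
        Visit U.
      At A: no right child.
      Visit A.
    Visit W.
  At X: no right child.
  Visit X.
Visit G.
Full post-order sequence: B, H, Q, Y, T, L, J, U, A, W, X, G.

1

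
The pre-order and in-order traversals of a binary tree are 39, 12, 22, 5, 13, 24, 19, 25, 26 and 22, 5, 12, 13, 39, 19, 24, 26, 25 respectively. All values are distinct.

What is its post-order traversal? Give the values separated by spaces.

The first element of pre-order is the root; it splits in-order into left and right subtrees.
Root 39: left subtree has 4 nodes {22, 5, 12, 13}, right has 4 {19, 24, 26, 25}.
  Root 12: left subtree has 2 nodes {22, 5}, right has 1 {13}.
    Root 22: left subtree has 0 nodes { }, right has 1 {5}.
  Root 24: left subtree has 1 node {19}, right has 2 {26, 25}.
    Root 25: left subtree has 1 node {26}, right has 0 { }.

5 22 13 12 19 26 25 24 39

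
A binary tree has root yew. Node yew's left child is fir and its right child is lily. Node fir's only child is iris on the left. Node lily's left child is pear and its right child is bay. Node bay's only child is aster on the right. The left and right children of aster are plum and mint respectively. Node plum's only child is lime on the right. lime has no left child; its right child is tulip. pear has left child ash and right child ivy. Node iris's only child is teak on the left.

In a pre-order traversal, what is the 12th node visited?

lime

Pre-order visits the node, then its left subtree, then its right subtree.
Visit yew.
At yew: go left to fir.
  Visit fir.
  At fir: go left to iris.
    Visit iris.
    At iris: go left to teak.
      teak is a leaf — visit teak.
    At iris: no right child.
  At fir: no right child.
At yew: go right to lily.
  Visit lily.
  At lily: go left to pear.
    Visit pear.
    At pear: go left to ash.
      ash is a leaf — visit ash.
    At pear: go right to ivy.
      ivy is a leaf — visit ivy.
  At lily: go right to bay.
    Visit bay.
    At bay: no left child.
    At bay: go right to aster.
      Visit aster.
      At aster: go left to plum.
        Visit plum.
        At plum: no left child.
        At plum: go right to lime.
          Visit lime.
          At lime: no left child.
          At lime: go right to tulip.
            tulip is a leaf — visit tulip.
      At aster: go right to mint.
        mint is a leaf — visit mint.
Full pre-order sequence: yew, fir, iris, teak, lily, pear, ash, ivy, bay, aster, plum, lime, tulip, mint.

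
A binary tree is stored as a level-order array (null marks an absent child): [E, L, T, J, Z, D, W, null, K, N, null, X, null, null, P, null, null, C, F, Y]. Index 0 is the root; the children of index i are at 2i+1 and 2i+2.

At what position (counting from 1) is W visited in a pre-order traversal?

Pre-order visits the node, then its left subtree, then its right subtree.
Visit E.
At E: go left to L.
  Visit L.
  At L: go left to J.
    Visit J.
    At J: no left child.
    At J: go right to K.
      Visit K.
      At K: go left to C.
        C is a leaf — visit C.
      At K: go right to F.
        F is a leaf — visit F.
  At L: go right to Z.
    Visit Z.
    At Z: go left to N.
      Visit N.
      At N: go left to Y.
        Y is a leaf — visit Y.
      At N: no right child.
    At Z: no right child.
At E: go right to T.
  Visit T.
  At T: go left to D.
    Visit D.
    At D: go left to X.
      X is a leaf — visit X.
    At D: no right child.
  At T: go right to W.
    Visit W.
    At W: no left child.
    At W: go right to P.
      P is a leaf — visit P.
Full pre-order sequence: E, L, J, K, C, F, Z, N, Y, T, D, X, W, P.

13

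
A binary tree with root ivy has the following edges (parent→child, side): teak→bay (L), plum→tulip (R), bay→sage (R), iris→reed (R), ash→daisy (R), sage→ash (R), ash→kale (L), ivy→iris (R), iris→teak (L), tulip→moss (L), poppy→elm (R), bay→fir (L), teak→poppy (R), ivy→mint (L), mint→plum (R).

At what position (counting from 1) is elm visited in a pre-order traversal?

15

Pre-order visits the node, then its left subtree, then its right subtree.
Visit ivy.
At ivy: go left to mint.
  Visit mint.
  At mint: no left child.
  At mint: go right to plum.
    Visit plum.
    At plum: no left child.
    At plum: go right to tulip.
      Visit tulip.
      At tulip: go left to moss.
        moss is a leaf — visit moss.
      At tulip: no right child.
At ivy: go right to iris.
  Visit iris.
  At iris: go left to teak.
    Visit teak.
    At teak: go left to bay.
      Visit bay.
      At bay: go left to fir.
        fir is a leaf — visit fir.
      At bay: go right to sage.
        Visit sage.
        At sage: no left child.
        At sage: go right to ash.
          Visit ash.
          At ash: go left to kale.
            kale is a leaf — visit kale.
          At ash: go right to daisy.
            daisy is a leaf — visit daisy.
    At teak: go right to poppy.
      Visit poppy.
      At poppy: no left child.
      At poppy: go right to elm.
        elm is a leaf — visit elm.
  At iris: go right to reed.
    reed is a leaf — visit reed.
Full pre-order sequence: ivy, mint, plum, tulip, moss, iris, teak, bay, fir, sage, ash, kale, daisy, poppy, elm, reed.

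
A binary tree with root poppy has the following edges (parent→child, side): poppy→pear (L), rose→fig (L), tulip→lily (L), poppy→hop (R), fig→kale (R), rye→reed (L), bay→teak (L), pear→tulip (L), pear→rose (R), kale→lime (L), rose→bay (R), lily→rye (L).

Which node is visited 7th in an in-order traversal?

In-order visits the left subtree, then the node, then the right subtree.
At poppy: go left to pear.
  At pear: go left to tulip.
    At tulip: go left to lily.
      At lily: go left to rye.
        At rye: go left to reed.
          reed is a leaf — visit reed.
        Visit rye.
        At rye: no right child.
      Visit lily.
      At lily: no right child.
    Visit tulip.
    At tulip: no right child.
  Visit pear.
  At pear: go right to rose.
    At rose: go left to fig.
      At fig: no left child.
      Visit fig.
      At fig: go right to kale.
        At kale: go left to lime.
          lime is a leaf — visit lime.
        Visit kale.
        At kale: no right child.
    Visit rose.
    At rose: go right to bay.
      At bay: go left to teak.
        teak is a leaf — visit teak.
      Visit bay.
      At bay: no right child.
Visit poppy.
At poppy: go right to hop.
  hop is a leaf — visit hop.
Full in-order sequence: reed, rye, lily, tulip, pear, fig, lime, kale, rose, teak, bay, poppy, hop.

lime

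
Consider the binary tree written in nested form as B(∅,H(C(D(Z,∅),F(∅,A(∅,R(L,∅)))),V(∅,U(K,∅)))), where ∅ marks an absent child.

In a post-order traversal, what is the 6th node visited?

F

Post-order visits the left subtree, then the right subtree, then the node.
At B: no left child.
At B: go right to H.
  At H: go left to C.
    At C: go left to D.
      At D: go left to Z.
        Z is a leaf — visit Z.
      At D: no right child.
      Visit D.
    At C: go right to F.
      At F: no left child.
      At F: go right to A.
        At A: no left child.
        At A: go right to R.
          At R: go left to L.
            L is a leaf — visit L.
          At R: no right child.
          Visit R.
        Visit A.
      Visit F.
    Visit C.
  At H: go right to V.
    At V: no left child.
    At V: go right to U.
      At U: go left to K.
        K is a leaf — visit K.
      At U: no right child.
      Visit U.
    Visit V.
  Visit H.
Visit B.
Full post-order sequence: Z, D, L, R, A, F, C, K, U, V, H, B.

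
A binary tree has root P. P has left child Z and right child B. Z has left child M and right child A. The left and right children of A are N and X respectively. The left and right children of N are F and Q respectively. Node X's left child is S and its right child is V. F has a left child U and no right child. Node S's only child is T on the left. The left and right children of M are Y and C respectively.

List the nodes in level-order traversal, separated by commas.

P, Z, B, M, A, Y, C, N, X, F, Q, S, V, U, T

Level-order visits nodes level by level from the root, left to right within each level.
Level 0: P
Level 1: Z, B
Level 2: M, A
Level 3: Y, C, N, X
Level 4: F, Q, S, V
Level 5: U, T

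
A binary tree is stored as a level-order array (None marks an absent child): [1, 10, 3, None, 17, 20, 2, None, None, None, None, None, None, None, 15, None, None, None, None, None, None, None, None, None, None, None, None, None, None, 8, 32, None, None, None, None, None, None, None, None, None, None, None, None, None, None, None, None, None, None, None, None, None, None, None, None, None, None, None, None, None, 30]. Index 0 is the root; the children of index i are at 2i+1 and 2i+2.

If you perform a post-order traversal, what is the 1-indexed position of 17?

1

Post-order visits the left subtree, then the right subtree, then the node.
At 1: go left to 10.
  At 10: no left child.
  At 10: go right to 17.
    17 is a leaf — visit 17.
  Visit 10.
At 1: go right to 3.
  At 3: go left to 20.
    20 is a leaf — visit 20.
  At 3: go right to 2.
    At 2: no left child.
    At 2: go right to 15.
      At 15: go left to 8.
        At 8: no left child.
        At 8: go right to 30.
          30 is a leaf — visit 30.
        Visit 8.
      At 15: go right to 32.
        32 is a leaf — visit 32.
      Visit 15.
    Visit 2.
  Visit 3.
Visit 1.
Full post-order sequence: 17, 10, 20, 30, 8, 32, 15, 2, 3, 1.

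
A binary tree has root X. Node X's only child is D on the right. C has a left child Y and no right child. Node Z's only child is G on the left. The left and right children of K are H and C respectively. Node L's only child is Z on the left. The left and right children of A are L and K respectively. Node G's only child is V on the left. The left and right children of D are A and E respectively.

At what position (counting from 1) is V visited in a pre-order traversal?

Pre-order visits the node, then its left subtree, then its right subtree.
Visit X.
At X: no left child.
At X: go right to D.
  Visit D.
  At D: go left to A.
    Visit A.
    At A: go left to L.
      Visit L.
      At L: go left to Z.
        Visit Z.
        At Z: go left to G.
          Visit G.
          At G: go left to V.
            V is a leaf — visit V.
          At G: no right child.
        At Z: no right child.
      At L: no right child.
    At A: go right to K.
      Visit K.
      At K: go left to H.
        H is a leaf — visit H.
      At K: go right to C.
        Visit C.
        At C: go left to Y.
          Y is a leaf — visit Y.
        At C: no right child.
  At D: go right to E.
    E is a leaf — visit E.
Full pre-order sequence: X, D, A, L, Z, G, V, K, H, C, Y, E.

7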